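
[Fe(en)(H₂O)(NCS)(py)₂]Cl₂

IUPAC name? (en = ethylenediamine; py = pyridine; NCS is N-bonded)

aqua(ethylenediamine)isothiocyanatobis(pyridine)iron(III) chloride

The 2 chloride counter-ions carry a total charge of -2, so each complex ion is 2+.
Ligand charges: 1×ethylenediamine (neutral), 2×pyridine (neutral), 1×aqua (neutral), 1×isothiocyanato (-1 each); total -1. So Fe + (-1) = 2+, giving Fe = +3.
Ligands are named alphabetically: aqua before ethylenediamine before isothiocyanato before pyridine.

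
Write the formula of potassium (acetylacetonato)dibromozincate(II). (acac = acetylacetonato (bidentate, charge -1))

K[Zn(acac)Br2]

Ligands: 1 acetylacetonato (acac, -1), 2 bromo (Br, -1). Ligand charge sum = -3.
With Zn in oxidation state +2, the complex ion is [Zn...]^1−.
Charge balance with potassium (+1) requires 1 complex ion per 1 potassium.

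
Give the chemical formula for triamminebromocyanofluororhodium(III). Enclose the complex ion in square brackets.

[RhBr(CN)F(NH3)3]

Ligands: 1 cyano (CN, -1), 1 bromo (Br, -1), 1 fluoro (F, -1), 3 ammine (NH3, neutral). Ligand charge sum = -3.
With Rh in oxidation state +3, the complex ion is [Rh...].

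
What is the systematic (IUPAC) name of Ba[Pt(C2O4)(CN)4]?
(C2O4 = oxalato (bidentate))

barium tetracyanooxalatoplatinate(IV)

The 1 barium counter-ion carries a total charge of +2, so each complex ion is 2−.
Ligand charges: 4×cyano (-1 each), 1×oxalato (-2 each); total -6. So Pt + (-6) = 2−, giving Pt = +4.
Ligands are named alphabetically: cyano before oxalato.
The complex ion is anionic, so platinum takes the -ate form platinate(IV).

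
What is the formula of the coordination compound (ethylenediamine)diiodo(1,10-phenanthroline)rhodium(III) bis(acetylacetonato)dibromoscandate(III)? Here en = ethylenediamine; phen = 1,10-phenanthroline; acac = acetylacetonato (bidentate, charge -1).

Cation [Rh…]: ligand charges -2, Rh(III) ⇒ ion charge 1+.
Anion [Sc…]: ligand charges -4, Sc(III) ⇒ ion charge 1−.
One 1+ cation balances one 1− anion.

[Rh(en)I2(phen)][Sc(acac)2Br2]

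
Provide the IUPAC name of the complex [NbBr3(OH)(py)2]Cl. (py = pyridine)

tribromohydroxobis(pyridine)niobium(V) chloride

The 1 chloride counter-ion carries a total charge of -1, so each complex ion is 1+.
Ligand charges: 2×pyridine (neutral), 1×hydroxo (-1 each), 3×bromo (-1 each); total -4. So Nb + (-4) = 1+, giving Nb = +5.
Ligands are named alphabetically: bromo before hydroxo before pyridine.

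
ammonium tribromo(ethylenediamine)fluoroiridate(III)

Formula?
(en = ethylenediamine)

Ligands: 1 fluoro (F, -1), 3 bromo (Br, -1), 1 ethylenediamine (en, neutral). Ligand charge sum = -4.
With Ir in oxidation state +3, the complex ion is [Ir...]^1−.
Charge balance with ammonium (+1) requires 1 complex ion per 1 ammonium.

NH4[IrBr3(en)F]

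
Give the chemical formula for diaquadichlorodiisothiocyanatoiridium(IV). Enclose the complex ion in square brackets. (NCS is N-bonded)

[IrCl2(H2O)2(NCS)2]

Ligands: 2 aqua (H2O, neutral), 2 chloro (Cl, -1), 2 isothiocyanato (NCS, -1). Ligand charge sum = -4.
With Ir in oxidation state +4, the complex ion is [Ir...].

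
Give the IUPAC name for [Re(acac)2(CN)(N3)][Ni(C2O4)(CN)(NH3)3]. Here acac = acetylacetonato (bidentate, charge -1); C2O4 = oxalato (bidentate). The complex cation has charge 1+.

Both ions are complex: the cation is named first with the plain metal name, the anion second with the -ate form; each ion's ligands are alphabetised independently.
The complex cation is given as 1+; its ligand charges sum to -4, so Re = +5.
A 1:1 salt means the anion carries the equal and opposite charge, 1−.
Anion: ligand charges sum to -3; for the ion to be 1−, Ni = +2.

bis(acetylacetonato)azidocyanorhenium(V) triamminecyanooxalatonickelate(II)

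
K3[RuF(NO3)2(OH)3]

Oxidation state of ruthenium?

+3

3 potassium outside the brackets (+1 each) → the complex ion is 3−.
Ligand charges: 1×F = -1; 3×OH = -3; 2×NO3 = -2; sum -6.
Ru + (-6) = 3− ⇒ Ru is +3.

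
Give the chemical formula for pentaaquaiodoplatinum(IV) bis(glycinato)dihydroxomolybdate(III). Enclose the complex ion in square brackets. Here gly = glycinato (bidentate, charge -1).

Cation [Pt…]: ligand charges -1, Pt(IV) ⇒ ion charge 3+.
Anion [Mo…]: ligand charges -4, Mo(III) ⇒ ion charge 1−.
One 3+ cation requires 3 of the 1− anion.

[Pt(H2O)5I][Mo(gly)2(OH)2]3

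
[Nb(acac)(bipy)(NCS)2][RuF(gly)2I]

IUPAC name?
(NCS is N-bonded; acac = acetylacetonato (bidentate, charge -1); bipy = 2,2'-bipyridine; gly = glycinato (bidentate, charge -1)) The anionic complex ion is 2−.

Both ions are complex: the cation is named first with the plain metal name, the anion second with the -ate form; each ion's ligands are alphabetised independently.
The complex anion is given as 2−; its ligand charges sum to -4, so Ru = +2.
A 1:1 salt means the cation carries the equal and opposite charge, 2+.
Cation: ligand charges sum to -3; for the ion to be 2+, Nb = +5.

(acetylacetonato)(2,2'-bipyridine)diisothiocyanatoniobium(V) fluorobis(glycinato)iodoruthenate(II)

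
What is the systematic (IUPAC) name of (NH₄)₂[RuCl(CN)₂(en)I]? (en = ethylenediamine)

ammonium chlorodicyano(ethylenediamine)iodoruthenate(II)

The 2 ammonium counter-ions carry a total charge of +2, so each complex ion is 2−.
Ligand charges: 2×cyano (-1 each), 1×ethylenediamine (neutral), 1×chloro (-1 each), 1×iodo (-1 each); total -4. So Ru + (-4) = 2−, giving Ru = +2.
The complex ion is anionic, so ruthenium takes the -ate form ruthenate(II).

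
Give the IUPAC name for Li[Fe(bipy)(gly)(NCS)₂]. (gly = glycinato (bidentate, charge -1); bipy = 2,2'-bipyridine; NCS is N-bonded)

The 1 lithium counter-ion carries a total charge of +1, so each complex ion is 1−.
Ligand charges: 1×glycinato (-1 each), 1×2,2'-bipyridine (neutral), 2×isothiocyanato (-1 each); total -3. So Fe + (-3) = 1−, giving Fe = +2.
The complex ion is anionic, so iron takes the -ate form ferrate(II).

lithium (2,2'-bipyridine)(glycinato)diisothiocyanatoferrate(II)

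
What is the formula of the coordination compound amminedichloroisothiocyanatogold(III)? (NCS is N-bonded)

Ligands: 1 ammine (NH3, neutral), 2 chloro (Cl, -1), 1 isothiocyanato (NCS, -1). Ligand charge sum = -3.
With Au in oxidation state +3, the complex ion is [Au...].

[AuCl2(NCS)(NH3)]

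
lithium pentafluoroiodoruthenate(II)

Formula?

Ligands: 5 fluoro (F, -1), 1 iodo (I, -1). Ligand charge sum = -6.
With Ru in oxidation state +2, the complex ion is [Ru...]^4−.
Charge balance with lithium (+1) requires 1 complex ion per 4 lithium.

Li4[RuF5I]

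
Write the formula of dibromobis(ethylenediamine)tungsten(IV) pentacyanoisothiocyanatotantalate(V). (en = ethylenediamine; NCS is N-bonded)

[WBr2(en)2][Ta(CN)5(NCS)]2

Cation [W…]: ligand charges -2, W(IV) ⇒ ion charge 2+.
Anion [Ta…]: ligand charges -6, Ta(V) ⇒ ion charge 1−.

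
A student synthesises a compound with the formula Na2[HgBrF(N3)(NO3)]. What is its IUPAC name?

sodium azidobromofluoronitratomercurate(II)

The 2 sodium counter-ions carry a total charge of +2, so each complex ion is 2−.
Ligand charges: 1×nitrato (-1 each), 1×azido (-1 each), 1×fluoro (-1 each), 1×bromo (-1 each); total -4. So Hg + (-4) = 2−, giving Hg = +2.
Ligands are named alphabetically: azido before bromo before fluoro before nitrato.
The complex ion is anionic, so mercury takes the -ate form mercurate(II).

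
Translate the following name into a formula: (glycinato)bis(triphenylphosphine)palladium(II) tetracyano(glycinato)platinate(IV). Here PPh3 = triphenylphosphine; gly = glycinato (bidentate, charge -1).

[Pd(gly)(PPh3)2][Pt(CN)4(gly)]

Cation [Pd…]: ligand charges -1, Pd(II) ⇒ ion charge 1+.
Anion [Pt…]: ligand charges -5, Pt(IV) ⇒ ion charge 1−.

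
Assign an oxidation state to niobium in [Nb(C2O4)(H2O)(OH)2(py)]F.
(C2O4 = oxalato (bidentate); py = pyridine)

+5

1 fluoride outside the brackets (-1 each) → the complex ion is 1+.
Ligand charges: 1×C2O4 = -2; 1×H2O neutral; 1×py neutral; 2×OH = -2; sum -4.
Nb + (-4) = 1+ ⇒ Nb is +5.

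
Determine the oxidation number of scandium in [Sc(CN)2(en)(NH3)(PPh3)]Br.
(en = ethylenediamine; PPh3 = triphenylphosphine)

1 bromide outside the brackets (-1 each) → the complex ion is 1+.
Ligand charges: 1×en neutral; 2×CN = -2; 1×PPh3 neutral; 1×NH3 neutral; sum -2.
Sc + (-2) = 1+ ⇒ Sc is +3.

+3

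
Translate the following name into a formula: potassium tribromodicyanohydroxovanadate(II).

Ligands: 2 cyano (CN, -1), 1 hydroxo (OH, -1), 3 bromo (Br, -1). Ligand charge sum = -6.
With V in oxidation state +2, the complex ion is [V...]^4−.
Charge balance with potassium (+1) requires 1 complex ion per 4 potassium.

K4[VBr3(CN)2(OH)]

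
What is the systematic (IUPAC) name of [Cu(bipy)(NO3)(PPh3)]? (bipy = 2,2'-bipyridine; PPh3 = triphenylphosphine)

There is no counter-ion, so the complex is neutral overall.
Ligand charges: 1×2,2'-bipyridine (neutral), 1×triphenylphosphine (neutral), 1×nitrato (-1 each); total -1. So Cu + (-1) = 0, giving Cu = +1.
Ligands are named alphabetically: bipyridine before nitrato before triphenylphosphine.

(2,2'-bipyridine)nitrato(triphenylphosphine)copper(I)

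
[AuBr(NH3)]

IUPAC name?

amminebromogold(I)

There is no counter-ion, so the complex is neutral overall.
Ligand charges: 1×bromo (-1 each), 1×ammine (neutral); total -1. So Au + (-1) = 0, giving Au = +1.
Ligands are named alphabetically: ammine before bromo.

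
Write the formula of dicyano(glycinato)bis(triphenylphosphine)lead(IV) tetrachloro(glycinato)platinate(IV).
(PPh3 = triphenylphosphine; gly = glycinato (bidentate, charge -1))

[Pb(CN)2(gly)(PPh3)2][PtCl4(gly)]

Cation [Pb…]: ligand charges -3, Pb(IV) ⇒ ion charge 1+.
Anion [Pt…]: ligand charges -5, Pt(IV) ⇒ ion charge 1−.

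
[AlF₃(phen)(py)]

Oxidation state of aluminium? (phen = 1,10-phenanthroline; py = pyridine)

No counter-ion: the bracketed complex is neutral.
Ligand charges: 1×phen neutral; 1×py neutral; 3×F = -3; sum -3.
Al + (-3) = 0 ⇒ Al is +3.

+3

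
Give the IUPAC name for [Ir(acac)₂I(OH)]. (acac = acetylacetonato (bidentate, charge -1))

There is no counter-ion, so the complex is neutral overall.
Ligand charges: 1×hydroxo (-1 each), 2×acetylacetonato (-1 each), 1×iodo (-1 each); total -4. So Ir + (-4) = 0, giving Ir = +4.
Ligands are named alphabetically: acetylacetonato before hydroxo before iodo.

bis(acetylacetonato)hydroxoiodoiridium(IV)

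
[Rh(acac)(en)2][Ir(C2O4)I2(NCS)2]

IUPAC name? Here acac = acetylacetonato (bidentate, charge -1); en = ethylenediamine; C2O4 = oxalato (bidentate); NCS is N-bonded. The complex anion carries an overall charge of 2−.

Both ions are complex: the cation is named first with the plain metal name, the anion second with the -ate form; each ion's ligands are alphabetised independently.
The complex anion is given as 2−; its ligand charges sum to -6, so Ir = +4.
A 1:1 salt means the cation carries the equal and opposite charge, 2+.
Cation: ligand charges sum to -1; for the ion to be 2+, Rh = +3.

(acetylacetonato)bis(ethylenediamine)rhodium(III) diiododiisothiocyanatooxalatoiridate(IV)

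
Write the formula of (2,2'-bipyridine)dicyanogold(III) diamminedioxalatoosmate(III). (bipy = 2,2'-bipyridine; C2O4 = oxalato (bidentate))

[Au(bipy)(CN)2][Os(C2O4)2(NH3)2]

Cation [Au…]: ligand charges -2, Au(III) ⇒ ion charge 1+.
Anion [Os…]: ligand charges -4, Os(III) ⇒ ion charge 1−.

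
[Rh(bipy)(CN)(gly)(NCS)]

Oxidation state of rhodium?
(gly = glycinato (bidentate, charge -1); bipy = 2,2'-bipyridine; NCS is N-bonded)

+3

No counter-ion: the bracketed complex is neutral.
Ligand charges: 1×gly = -1; 1×bipy neutral; 1×NCS = -1; 1×CN = -1; sum -3.
Rh + (-3) = 0 ⇒ Rh is +3.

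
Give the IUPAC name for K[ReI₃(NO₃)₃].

potassium triiodotrinitratorhenate(V)

The 1 potassium counter-ion carries a total charge of +1, so each complex ion is 1−.
Ligand charges: 3×nitrato (-1 each), 3×iodo (-1 each); total -6. So Re + (-6) = 1−, giving Re = +5.
Ligands are named alphabetically: iodo before nitrato.
The complex ion is anionic, so rhenium takes the -ate form rhenate(V).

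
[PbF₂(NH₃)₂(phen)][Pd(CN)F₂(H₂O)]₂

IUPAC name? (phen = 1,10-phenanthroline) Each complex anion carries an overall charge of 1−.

diamminedifluoro(1,10-phenanthroline)lead(IV) aquacyanodifluoropalladate(II)

The complex anion is given as 1−; its ligand charges sum to -3, so Pd = +2.
With 2 anions per cation, the cation must be 2×1 = 2+.
Cation: ligand charges sum to -2; for the ion to be 2+, Pb = +4.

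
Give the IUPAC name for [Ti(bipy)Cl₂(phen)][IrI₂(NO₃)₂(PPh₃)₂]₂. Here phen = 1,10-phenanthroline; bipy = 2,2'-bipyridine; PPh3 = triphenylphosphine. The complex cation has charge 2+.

(2,2'-bipyridine)dichloro(1,10-phenanthroline)titanium(IV) diiododinitratobis(triphenylphosphine)iridate(III)

Both ions are complex: the cation is named first with the plain metal name, the anion second with the -ate form; each ion's ligands are alphabetised independently.
The complex cation is given as 2+; its ligand charges sum to -2, so Ti = +4.
With 2 anions per cation, each anion must be 2/2 = 1−.
Anion: ligand charges sum to -4; for the ion to be 1−, Ir = +3.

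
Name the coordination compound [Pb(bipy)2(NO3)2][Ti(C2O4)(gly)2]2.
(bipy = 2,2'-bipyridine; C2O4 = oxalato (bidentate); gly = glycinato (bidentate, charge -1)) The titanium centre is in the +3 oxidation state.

Both ions are complex: the cation is named first with the plain metal name, the anion second with the -ate form; each ion's ligands are alphabetised independently.
Ti is given as +3; the anion's ligand charges sum to -4, so the complex anion is 1−.
With 2 anions per cation, the cation must be 2×1 = 2+.
Cation: ligand charges sum to -2; for the ion to be 2+, Pb = +4.

bis(2,2'-bipyridine)dinitratolead(IV) bis(glycinato)oxalatotitanate(III)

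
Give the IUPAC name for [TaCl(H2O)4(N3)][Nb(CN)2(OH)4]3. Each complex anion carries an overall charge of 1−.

Both ions are complex: the cation is named first with the plain metal name, the anion second with the -ate form; each ion's ligands are alphabetised independently.
The complex anion is given as 1−; its ligand charges sum to -6, so Nb = +5.
With 3 anions per cation, the cation must be 3×1 = 3+.
Cation: ligand charges sum to -2; for the ion to be 3+, Ta = +5.

tetraaquaazidochlorotantalum(V) dicyanotetrahydroxoniobate(V)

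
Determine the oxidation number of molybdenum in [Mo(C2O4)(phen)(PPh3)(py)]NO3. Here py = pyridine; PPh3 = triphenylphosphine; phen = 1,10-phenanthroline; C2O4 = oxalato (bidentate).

+3

1 nitrate outside the brackets (-1 each) → the complex ion is 1+.
Ligand charges: 1×py neutral; 1×PPh3 neutral; 1×phen neutral; 1×C2O4 = -2; sum -2.
Mo + (-2) = 1+ ⇒ Mo is +3.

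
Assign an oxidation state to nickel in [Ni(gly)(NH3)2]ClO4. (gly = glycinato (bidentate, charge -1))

+2

1 perchlorate outside the brackets (-1 each) → the complex ion is 1+.
Ligand charges: 2×NH3 neutral; 1×gly = -1; sum -1.
Ni + (-1) = 1+ ⇒ Ni is +2.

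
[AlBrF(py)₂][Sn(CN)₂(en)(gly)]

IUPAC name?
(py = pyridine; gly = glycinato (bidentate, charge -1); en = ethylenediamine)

Aluminium is always +3 in its complexes; the cation's ligand charges sum to -2, so the complex cation is 1+.
A 1:1 salt means the anion carries the equal and opposite charge, 1−.
Anion: ligand charges sum to -3; for the ion to be 1−, Sn = +2.

bromofluorobis(pyridine)aluminium(III) dicyano(ethylenediamine)(glycinato)stannate(II)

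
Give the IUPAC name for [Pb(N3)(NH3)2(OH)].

diammineazidohydroxolead(II)

There is no counter-ion, so the complex is neutral overall.
Ligand charges: 2×ammine (neutral), 1×azido (-1 each), 1×hydroxo (-1 each); total -2. So Pb + (-2) = 0, giving Pb = +2.
Ligands are named alphabetically: ammine before azido before hydroxo.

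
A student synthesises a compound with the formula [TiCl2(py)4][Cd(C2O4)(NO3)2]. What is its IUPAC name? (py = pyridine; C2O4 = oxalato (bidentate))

dichlorotetrakis(pyridine)titanium(IV) dinitratooxalatocadmate(II)

Both ions are complex: the cation is named first with the plain metal name, the anion second with the -ate form; each ion's ligands are alphabetised independently.
Cadmium is always +2 in its complexes; the anion's ligand charges sum to -4, so the complex anion is 2−.
A 1:1 salt means the cation carries the equal and opposite charge, 2+.
Cation: ligand charges sum to -2; for the ion to be 2+, Ti = +4.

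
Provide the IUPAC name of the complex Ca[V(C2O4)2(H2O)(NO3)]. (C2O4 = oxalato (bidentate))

The 1 calcium counter-ion carries a total charge of +2, so each complex ion is 2−.
Ligand charges: 2×oxalato (-2 each), 1×aqua (neutral), 1×nitrato (-1 each); total -5. So V + (-5) = 2−, giving V = +3.
Ligands are named alphabetically: aqua before nitrato before oxalato.
The complex ion is anionic, so vanadium takes the -ate form vanadate(III).

calcium aquanitratodioxalatovanadate(III)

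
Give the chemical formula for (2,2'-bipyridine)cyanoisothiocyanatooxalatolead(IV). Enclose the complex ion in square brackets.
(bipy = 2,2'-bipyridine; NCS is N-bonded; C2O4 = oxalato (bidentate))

Ligands: 1 cyano (CN, -1), 1 2,2'-bipyridine (bipy, neutral), 1 isothiocyanato (NCS, -1), 1 oxalato (C2O4, -2). Ligand charge sum = -4.
With Pb in oxidation state +4, the complex ion is [Pb...].

[Pb(bipy)(C2O4)(CN)(NCS)]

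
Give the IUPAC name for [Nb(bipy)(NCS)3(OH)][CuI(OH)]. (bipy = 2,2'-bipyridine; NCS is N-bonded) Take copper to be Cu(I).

(2,2'-bipyridine)hydroxotriisothiocyanatoniobium(V) hydroxoiodocuprate(I)

Cu is given as +1; the anion's ligand charges sum to -2, so the complex anion is 1−.
A 1:1 salt means the cation carries the equal and opposite charge, 1+.
Cation: ligand charges sum to -4; for the ion to be 1+, Nb = +5.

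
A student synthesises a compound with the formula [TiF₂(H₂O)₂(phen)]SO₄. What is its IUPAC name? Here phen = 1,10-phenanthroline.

The 1 sulfate counter-ion carries a total charge of -2, so each complex ion is 2+.
Ligand charges: 1×1,10-phenanthroline (neutral), 2×aqua (neutral), 2×fluoro (-1 each); total -2. So Ti + (-2) = 2+, giving Ti = +4.
Ligands are named alphabetically: aqua before fluoro before phenanthroline.

diaquadifluoro(1,10-phenanthroline)titanium(IV) sulfate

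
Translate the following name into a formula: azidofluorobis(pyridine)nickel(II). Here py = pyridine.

[NiF(N3)(py)2]

Ligands: 2 pyridine (py, neutral), 1 fluoro (F, -1), 1 azido (N3, -1). Ligand charge sum = -2.
With Ni in oxidation state +2, the complex ion is [Ni...].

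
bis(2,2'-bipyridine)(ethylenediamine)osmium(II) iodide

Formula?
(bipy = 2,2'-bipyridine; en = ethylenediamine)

Ligands: 2 2,2'-bipyridine (bipy, neutral), 1 ethylenediamine (en, neutral). Ligand charge sum = 0.
With Os in oxidation state +2, the complex ion is [Os...]^2+.
Charge balance with iodide (-1) requires 1 complex ion per 2 iodide.

[Os(bipy)2(en)]I2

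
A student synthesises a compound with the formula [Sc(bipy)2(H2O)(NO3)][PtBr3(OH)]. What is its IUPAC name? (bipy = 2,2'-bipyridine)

Both ions are complex: the cation is named first with the plain metal name, the anion second with the -ate form; each ion's ligands are alphabetised independently.
Scandium is always +3 in its complexes; the cation's ligand charges sum to -1, so the complex cation is 2+.
A 1:1 salt means the anion carries the equal and opposite charge, 2−.
Anion: ligand charges sum to -4; for the ion to be 2−, Pt = +2.

aquabis(2,2'-bipyridine)nitratoscandium(III) tribromohydroxoplatinate(II)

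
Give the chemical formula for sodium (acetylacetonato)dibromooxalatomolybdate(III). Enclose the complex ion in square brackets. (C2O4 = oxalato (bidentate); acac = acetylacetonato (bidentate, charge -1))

Ligands: 1 oxalato (C2O4, -2), 2 bromo (Br, -1), 1 acetylacetonato (acac, -1). Ligand charge sum = -5.
With Mo in oxidation state +3, the complex ion is [Mo...]^2−.
Charge balance with sodium (+1) requires 1 complex ion per 2 sodium.

Na2[Mo(acac)Br2(C2O4)]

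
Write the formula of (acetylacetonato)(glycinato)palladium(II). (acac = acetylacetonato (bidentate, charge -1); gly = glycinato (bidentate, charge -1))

[Pd(acac)(gly)]

Ligands: 1 acetylacetonato (acac, -1), 1 glycinato (gly, -1). Ligand charge sum = -2.
With Pd in oxidation state +2, the complex ion is [Pd...].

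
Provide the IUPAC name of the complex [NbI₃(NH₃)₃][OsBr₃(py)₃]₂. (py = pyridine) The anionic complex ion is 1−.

Both ions are complex: the cation is named first with the plain metal name, the anion second with the -ate form; each ion's ligands are alphabetised independently.
The complex anion is given as 1−; its ligand charges sum to -3, so Os = +2.
With 2 anions per cation, the cation must be 2×1 = 2+.
Cation: ligand charges sum to -3; for the ion to be 2+, Nb = +5.

triamminetriiodoniobium(V) tribromotris(pyridine)osmate(II)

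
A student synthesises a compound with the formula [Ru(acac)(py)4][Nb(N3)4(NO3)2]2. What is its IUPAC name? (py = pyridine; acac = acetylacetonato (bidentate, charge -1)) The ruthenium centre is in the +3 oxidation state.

(acetylacetonato)tetrakis(pyridine)ruthenium(III) tetraazidodinitratoniobate(V)

Both ions are complex: the cation is named first with the plain metal name, the anion second with the -ate form; each ion's ligands are alphabetised independently.
Ru is given as +3; the cation's ligand charges sum to -1, so the complex cation is 2+.
With 2 anions per cation, each anion must be 2/2 = 1−.
Anion: ligand charges sum to -6; for the ion to be 1−, Nb = +5.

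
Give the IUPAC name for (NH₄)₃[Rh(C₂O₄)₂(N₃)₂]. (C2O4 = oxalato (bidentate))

The 3 ammonium counter-ions carry a total charge of +3, so each complex ion is 3−.
Ligand charges: 2×azido (-1 each), 2×oxalato (-2 each); total -6. So Rh + (-6) = 3−, giving Rh = +3.
The complex ion is anionic, so rhodium takes the -ate form rhodate(III).

ammonium diazidodioxalatorhodate(III)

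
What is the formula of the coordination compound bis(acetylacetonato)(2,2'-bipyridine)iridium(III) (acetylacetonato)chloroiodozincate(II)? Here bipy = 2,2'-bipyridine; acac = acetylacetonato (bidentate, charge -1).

Cation [Ir…]: ligand charges -2, Ir(III) ⇒ ion charge 1+.
Anion [Zn…]: ligand charges -3, Zn(II) ⇒ ion charge 1−.
One 1+ cation balances one 1− anion.

[Ir(acac)2(bipy)][Zn(acac)ClI]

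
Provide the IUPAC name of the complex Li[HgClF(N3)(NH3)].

lithium ammineazidochlorofluoromercurate(II)

The 1 lithium counter-ion carries a total charge of +1, so each complex ion is 1−.
Ligand charges: 1×chloro (-1 each), 1×ammine (neutral), 1×fluoro (-1 each), 1×azido (-1 each); total -3. So Hg + (-3) = 1−, giving Hg = +2.
The complex ion is anionic, so mercury takes the -ate form mercurate(II).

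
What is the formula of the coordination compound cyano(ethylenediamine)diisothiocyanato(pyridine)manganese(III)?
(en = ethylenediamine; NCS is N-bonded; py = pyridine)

Ligands: 1 cyano (CN, -1), 1 ethylenediamine (en, neutral), 2 isothiocyanato (NCS, -1), 1 pyridine (py, neutral). Ligand charge sum = -3.
With Mn in oxidation state +3, the complex ion is [Mn...].

[Mn(CN)(en)(NCS)2(py)]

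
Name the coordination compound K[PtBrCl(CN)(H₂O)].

potassium aquabromochlorocyanoplatinate(II)

The 1 potassium counter-ion carries a total charge of +1, so each complex ion is 1−.
Ligand charges: 1×aqua (neutral), 1×chloro (-1 each), 1×cyano (-1 each), 1×bromo (-1 each); total -3. So Pt + (-3) = 1−, giving Pt = +2.
The complex ion is anionic, so platinum takes the -ate form platinate(II).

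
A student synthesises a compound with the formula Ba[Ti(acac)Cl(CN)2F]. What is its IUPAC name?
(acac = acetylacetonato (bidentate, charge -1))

The 1 barium counter-ion carries a total charge of +2, so each complex ion is 2−.
Ligand charges: 1×chloro (-1 each), 1×acetylacetonato (-1 each), 1×fluoro (-1 each), 2×cyano (-1 each); total -5. So Ti + (-5) = 2−, giving Ti = +3.
The complex ion is anionic, so titanium takes the -ate form titanate(III).

barium (acetylacetonato)chlorodicyanofluorotitanate(III)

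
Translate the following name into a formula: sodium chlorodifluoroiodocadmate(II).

Na2[CdClF2I]

Ligands: 1 iodo (I, -1), 1 chloro (Cl, -1), 2 fluoro (F, -1). Ligand charge sum = -4.
Charge balance with sodium (+1) requires 1 complex ion per 2 sodium.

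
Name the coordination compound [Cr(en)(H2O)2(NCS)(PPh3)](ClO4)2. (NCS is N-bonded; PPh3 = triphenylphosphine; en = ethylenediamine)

The 2 perchlorate counter-ions carry a total charge of -2, so each complex ion is 2+.
Ligand charges: 1×isothiocyanato (-1 each), 1×triphenylphosphine (neutral), 1×ethylenediamine (neutral), 2×aqua (neutral); total -1. So Cr + (-1) = 2+, giving Cr = +3.
Ligands are named alphabetically: aqua before ethylenediamine before isothiocyanato before triphenylphosphine.

diaqua(ethylenediamine)isothiocyanato(triphenylphosphine)chromium(III) perchlorate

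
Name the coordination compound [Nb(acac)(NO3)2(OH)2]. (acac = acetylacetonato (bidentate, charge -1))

There is no counter-ion, so the complex is neutral overall.
Ligand charges: 2×nitrato (-1 each), 1×acetylacetonato (-1 each), 2×hydroxo (-1 each); total -5. So Nb + (-5) = 0, giving Nb = +5.
Ligands are named alphabetically: acetylacetonato before hydroxo before nitrato.

(acetylacetonato)dihydroxodinitratoniobium(V)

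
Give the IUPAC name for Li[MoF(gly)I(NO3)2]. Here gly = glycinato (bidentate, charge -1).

The 1 lithium counter-ion carries a total charge of +1, so each complex ion is 1−.
Ligand charges: 1×fluoro (-1 each), 1×glycinato (-1 each), 1×iodo (-1 each), 2×nitrato (-1 each); total -5. So Mo + (-5) = 1−, giving Mo = +4.
Ligands are named alphabetically: fluoro before glycinato before iodo before nitrato.
The complex ion is anionic, so molybdenum takes the -ate form molybdate(IV).

lithium fluoro(glycinato)iododinitratomolybdate(IV)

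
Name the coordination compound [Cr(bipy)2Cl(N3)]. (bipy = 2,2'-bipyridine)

azidobis(2,2'-bipyridine)chlorochromium(II)

There is no counter-ion, so the complex is neutral overall.
Ligand charges: 1×azido (-1 each), 1×chloro (-1 each), 2×2,2'-bipyridine (neutral); total -2. So Cr + (-2) = 0, giving Cr = +2.
Ligands are named alphabetically: azido before bipyridine before chloro.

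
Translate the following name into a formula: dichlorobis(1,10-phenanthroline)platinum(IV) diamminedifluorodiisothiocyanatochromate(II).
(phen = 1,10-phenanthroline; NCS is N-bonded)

[PtCl2(phen)2][CrF2(NCS)2(NH3)2]

Cation [Pt…]: ligand charges -2, Pt(IV) ⇒ ion charge 2+.
Anion [Cr…]: ligand charges -4, Cr(II) ⇒ ion charge 2−.
One 2+ cation balances one 2− anion.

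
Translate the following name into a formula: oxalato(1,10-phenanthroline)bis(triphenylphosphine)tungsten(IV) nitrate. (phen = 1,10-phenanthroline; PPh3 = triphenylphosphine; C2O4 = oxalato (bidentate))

Ligands: 1 1,10-phenanthroline (phen, neutral), 2 triphenylphosphine (PPh3, neutral), 1 oxalato (C2O4, -2). Ligand charge sum = -2.
With W in oxidation state +4, the complex ion is [W...]^2+.
Charge balance with nitrate (-1) requires 1 complex ion per 2 nitrate.

[W(C2O4)(phen)(PPh3)2](NO3)2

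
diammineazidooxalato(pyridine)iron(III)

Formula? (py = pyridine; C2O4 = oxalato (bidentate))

Ligands: 2 ammine (NH3, neutral), 1 pyridine (py, neutral), 1 azido (N3, -1), 1 oxalato (C2O4, -2). Ligand charge sum = -3.
With Fe in oxidation state +3, the complex ion is [Fe...].

[Fe(C2O4)(N3)(NH3)2(py)]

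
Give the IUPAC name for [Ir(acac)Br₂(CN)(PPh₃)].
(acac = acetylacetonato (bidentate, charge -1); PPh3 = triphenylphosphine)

(acetylacetonato)dibromocyano(triphenylphosphine)iridium(IV)

There is no counter-ion, so the complex is neutral overall.
Ligand charges: 1×cyano (-1 each), 2×bromo (-1 each), 1×acetylacetonato (-1 each), 1×triphenylphosphine (neutral); total -4. So Ir + (-4) = 0, giving Ir = +4.
Ligands are named alphabetically: acetylacetonato before bromo before cyano before triphenylphosphine.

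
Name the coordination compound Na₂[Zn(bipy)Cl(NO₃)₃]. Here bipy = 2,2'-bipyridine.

sodium (2,2'-bipyridine)chlorotrinitratozincate(II)

The 2 sodium counter-ions carry a total charge of +2, so each complex ion is 2−.
Ligand charges: 1×chloro (-1 each), 3×nitrato (-1 each), 1×2,2'-bipyridine (neutral); total -4. So Zn + (-4) = 2−, giving Zn = +2.
Ligands are named alphabetically: bipyridine before chloro before nitrato.
The complex ion is anionic, so zinc takes the -ate form zincate(II).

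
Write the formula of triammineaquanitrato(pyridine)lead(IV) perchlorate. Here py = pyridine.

[Pb(H2O)(NH3)3(NO3)(py)](ClO4)3

Ligands: 1 nitrato (NO3, -1), 3 ammine (NH3, neutral), 1 aqua (H2O, neutral), 1 pyridine (py, neutral). Ligand charge sum = -1.
Charge balance with perchlorate (-1) requires 1 complex ion per 3 perchlorate.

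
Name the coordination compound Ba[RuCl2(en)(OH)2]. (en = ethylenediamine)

The 1 barium counter-ion carries a total charge of +2, so each complex ion is 2−.
Ligand charges: 2×chloro (-1 each), 1×ethylenediamine (neutral), 2×hydroxo (-1 each); total -4. So Ru + (-4) = 2−, giving Ru = +2.
Ligands are named alphabetically: chloro before ethylenediamine before hydroxo.
The complex ion is anionic, so ruthenium takes the -ate form ruthenate(II).

barium dichloro(ethylenediamine)dihydroxoruthenate(II)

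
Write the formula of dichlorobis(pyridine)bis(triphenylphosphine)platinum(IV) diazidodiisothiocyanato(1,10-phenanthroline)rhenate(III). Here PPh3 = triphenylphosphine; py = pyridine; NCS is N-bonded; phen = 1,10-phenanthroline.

Cation [Pt…]: ligand charges -2, Pt(IV) ⇒ ion charge 2+.
Anion [Re…]: ligand charges -4, Re(III) ⇒ ion charge 1−.
One 2+ cation requires 2 of the 1− anion.

[PtCl2(PPh3)2(py)2][Re(N3)2(NCS)2(phen)]2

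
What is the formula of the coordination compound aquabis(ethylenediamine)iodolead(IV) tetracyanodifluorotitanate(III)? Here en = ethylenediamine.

[Pb(en)2(H2O)I][Ti(CN)4F2]

Cation [Pb…]: ligand charges -1, Pb(IV) ⇒ ion charge 3+.
Anion [Ti…]: ligand charges -6, Ti(III) ⇒ ion charge 3−.
One 3+ cation balances one 3− anion.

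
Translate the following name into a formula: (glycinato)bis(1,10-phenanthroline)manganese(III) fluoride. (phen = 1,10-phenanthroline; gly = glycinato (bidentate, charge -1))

Ligands: 2 1,10-phenanthroline (phen, neutral), 1 glycinato (gly, -1). Ligand charge sum = -1.
With Mn in oxidation state +3, the complex ion is [Mn...]^2+.
Charge balance with fluoride (-1) requires 1 complex ion per 2 fluoride.

[Mn(gly)(phen)2]F2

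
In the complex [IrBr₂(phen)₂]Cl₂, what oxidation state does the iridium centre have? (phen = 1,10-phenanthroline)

2 chloride outside the brackets (-1 each) → the complex ion is 2+.
Ligand charges: 2×phen neutral; 2×Br = -2; sum -2.
Ir + (-2) = 2+ ⇒ Ir is +4.

+4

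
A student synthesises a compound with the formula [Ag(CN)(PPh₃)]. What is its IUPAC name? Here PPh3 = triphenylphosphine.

There is no counter-ion, so the complex is neutral overall.
Ligand charges: 1×triphenylphosphine (neutral), 1×cyano (-1 each); total -1. So Ag + (-1) = 0, giving Ag = +1.
Ligands are named alphabetically: cyano before triphenylphosphine.

cyano(triphenylphosphine)silver(I)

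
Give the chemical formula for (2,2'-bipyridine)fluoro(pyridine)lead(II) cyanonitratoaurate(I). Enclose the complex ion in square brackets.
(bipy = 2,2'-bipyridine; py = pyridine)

Cation [Pb…]: ligand charges -1, Pb(II) ⇒ ion charge 1+.
Anion [Au…]: ligand charges -2, Au(I) ⇒ ion charge 1−.
One 1+ cation balances one 1− anion.

[Pb(bipy)F(py)][Au(CN)(NO3)]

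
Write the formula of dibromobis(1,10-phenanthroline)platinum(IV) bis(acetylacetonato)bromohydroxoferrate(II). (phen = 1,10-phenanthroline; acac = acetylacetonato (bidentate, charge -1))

[PtBr2(phen)2][Fe(acac)2Br(OH)]

Cation [Pt…]: ligand charges -2, Pt(IV) ⇒ ion charge 2+.
Anion [Fe…]: ligand charges -4, Fe(II) ⇒ ion charge 2−.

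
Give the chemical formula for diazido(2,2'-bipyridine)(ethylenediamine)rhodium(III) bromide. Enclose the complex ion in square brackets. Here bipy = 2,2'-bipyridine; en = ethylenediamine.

[Rh(bipy)(en)(N3)2]Br

Ligands: 1 2,2'-bipyridine (bipy, neutral), 2 azido (N3, -1), 1 ethylenediamine (en, neutral). Ligand charge sum = -2.
With Rh in oxidation state +3, the complex ion is [Rh...]^1+.
Charge balance with bromide (-1) requires 1 complex ion per 1 bromide.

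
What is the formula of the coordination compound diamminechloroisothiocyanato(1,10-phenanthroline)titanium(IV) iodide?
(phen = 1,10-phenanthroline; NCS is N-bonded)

[TiCl(NCS)(NH3)2(phen)]I2

Ligands: 1 1,10-phenanthroline (phen, neutral), 1 chloro (Cl, -1), 1 isothiocyanato (NCS, -1), 2 ammine (NH3, neutral). Ligand charge sum = -2.
With Ti in oxidation state +4, the complex ion is [Ti...]^2+.
Charge balance with iodide (-1) requires 1 complex ion per 2 iodide.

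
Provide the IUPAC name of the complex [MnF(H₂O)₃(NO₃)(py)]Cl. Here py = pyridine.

The 1 chloride counter-ion carries a total charge of -1, so each complex ion is 1+.
Ligand charges: 1×nitrato (-1 each), 1×fluoro (-1 each), 1×pyridine (neutral), 3×aqua (neutral); total -2. So Mn + (-2) = 1+, giving Mn = +3.
Ligands are named alphabetically: aqua before fluoro before nitrato before pyridine.

triaquafluoronitrato(pyridine)manganese(III) chloride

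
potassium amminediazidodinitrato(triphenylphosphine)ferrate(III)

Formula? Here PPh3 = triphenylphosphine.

Ligands: 1 triphenylphosphine (PPh3, neutral), 2 azido (N3, -1), 2 nitrato (NO3, -1), 1 ammine (NH3, neutral). Ligand charge sum = -4.
Charge balance with potassium (+1) requires 1 complex ion per 1 potassium.

K[Fe(N3)2(NH3)(NO3)2(PPh3)]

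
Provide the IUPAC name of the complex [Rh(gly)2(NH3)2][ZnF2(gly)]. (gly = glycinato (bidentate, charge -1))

Both ions are complex: the cation is named first with the plain metal name, the anion second with the -ate form; each ion's ligands are alphabetised independently.
Zinc is always +2 in its complexes; the anion's ligand charges sum to -3, so the complex anion is 1−.
A 1:1 salt means the cation carries the equal and opposite charge, 1+.
Cation: ligand charges sum to -2; for the ion to be 1+, Rh = +3.

diamminebis(glycinato)rhodium(III) difluoro(glycinato)zincate(II)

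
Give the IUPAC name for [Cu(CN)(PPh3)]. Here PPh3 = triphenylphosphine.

cyano(triphenylphosphine)copper(I)

There is no counter-ion, so the complex is neutral overall.
Ligand charges: 1×cyano (-1 each), 1×triphenylphosphine (neutral); total -1. So Cu + (-1) = 0, giving Cu = +1.
Ligands are named alphabetically: cyano before triphenylphosphine.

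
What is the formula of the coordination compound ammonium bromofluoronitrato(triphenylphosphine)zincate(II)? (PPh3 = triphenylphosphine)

Ligands: 1 fluoro (F, -1), 1 nitrato (NO3, -1), 1 triphenylphosphine (PPh3, neutral), 1 bromo (Br, -1). Ligand charge sum = -3.
With Zn in oxidation state +2, the complex ion is [Zn...]^1−.
Charge balance with ammonium (+1) requires 1 complex ion per 1 ammonium.

NH4[ZnBrF(NO3)(PPh3)]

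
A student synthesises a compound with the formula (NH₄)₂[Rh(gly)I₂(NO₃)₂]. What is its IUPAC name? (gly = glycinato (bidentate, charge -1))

ammonium (glycinato)diiododinitratorhodate(III)

The 2 ammonium counter-ions carry a total charge of +2, so each complex ion is 2−.
Ligand charges: 2×nitrato (-1 each), 2×iodo (-1 each), 1×glycinato (-1 each); total -5. So Rh + (-5) = 2−, giving Rh = +3.
The complex ion is anionic, so rhodium takes the -ate form rhodate(III).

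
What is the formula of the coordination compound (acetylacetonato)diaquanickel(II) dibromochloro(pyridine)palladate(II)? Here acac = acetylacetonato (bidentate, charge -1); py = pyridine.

Cation [Ni…]: ligand charges -1, Ni(II) ⇒ ion charge 1+.
Anion [Pd…]: ligand charges -3, Pd(II) ⇒ ion charge 1−.
One 1+ cation balances one 1− anion.

[Ni(acac)(H2O)2][PdBr2Cl(py)]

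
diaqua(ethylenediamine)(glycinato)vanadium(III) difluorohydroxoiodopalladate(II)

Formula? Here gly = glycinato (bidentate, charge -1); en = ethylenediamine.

Cation [V…]: ligand charges -1, V(III) ⇒ ion charge 2+.
Anion [Pd…]: ligand charges -4, Pd(II) ⇒ ion charge 2−.

[V(en)(gly)(H2O)2][PdF2I(OH)]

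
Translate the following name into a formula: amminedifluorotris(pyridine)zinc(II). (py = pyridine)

Ligands: 1 ammine (NH3, neutral), 3 pyridine (py, neutral), 2 fluoro (F, -1). Ligand charge sum = -2.
With Zn in oxidation state +2, the complex ion is [Zn...].

[ZnF2(NH3)(py)3]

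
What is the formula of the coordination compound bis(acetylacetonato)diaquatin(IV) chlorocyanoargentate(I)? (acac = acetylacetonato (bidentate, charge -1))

Cation [Sn…]: ligand charges -2, Sn(IV) ⇒ ion charge 2+.
Anion [Ag…]: ligand charges -2, Ag(I) ⇒ ion charge 1−.

[Sn(acac)2(H2O)2][AgCl(CN)]2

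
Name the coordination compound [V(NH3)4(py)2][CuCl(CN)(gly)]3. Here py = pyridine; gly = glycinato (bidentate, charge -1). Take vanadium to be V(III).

tetraamminebis(pyridine)vanadium(III) chlorocyano(glycinato)cuprate(II)

V is given as +3; the cation's ligand charges sum to 0, so the complex cation is 3+.
With 3 anions per cation, each anion must be 3/3 = 1−.
Anion: ligand charges sum to -3; for the ion to be 1−, Cu = +2.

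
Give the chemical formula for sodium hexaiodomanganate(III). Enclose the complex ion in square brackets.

Ligands: 6 iodo (I, -1). Ligand charge sum = -6.
Charge balance with sodium (+1) requires 1 complex ion per 3 sodium.

Na3[MnI6]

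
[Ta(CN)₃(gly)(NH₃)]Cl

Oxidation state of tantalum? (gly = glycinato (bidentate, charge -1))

1 chloride outside the brackets (-1 each) → the complex ion is 1+.
Ligand charges: 1×gly = -1; 3×CN = -3; 1×NH3 neutral; sum -4.
Ta + (-4) = 1+ ⇒ Ta is +5.

+5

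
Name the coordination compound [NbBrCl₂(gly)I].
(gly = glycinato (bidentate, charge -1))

There is no counter-ion, so the complex is neutral overall.
Ligand charges: 1×bromo (-1 each), 1×glycinato (-1 each), 1×iodo (-1 each), 2×chloro (-1 each); total -5. So Nb + (-5) = 0, giving Nb = +5.
Ligands are named alphabetically: bromo before chloro before glycinato before iodo.

bromodichloro(glycinato)iodoniobium(V)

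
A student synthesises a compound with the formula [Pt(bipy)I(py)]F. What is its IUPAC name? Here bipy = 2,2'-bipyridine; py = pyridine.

The 1 fluoride counter-ion carries a total charge of -1, so each complex ion is 1+.
Ligand charges: 1×iodo (-1 each), 1×2,2'-bipyridine (neutral), 1×pyridine (neutral); total -1. So Pt + (-1) = 1+, giving Pt = +2.
Ligands are named alphabetically: bipyridine before iodo before pyridine.

(2,2'-bipyridine)iodo(pyridine)platinum(II) fluoride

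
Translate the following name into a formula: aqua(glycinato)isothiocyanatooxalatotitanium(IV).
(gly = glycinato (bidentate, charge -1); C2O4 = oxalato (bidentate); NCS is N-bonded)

Ligands: 1 glycinato (gly, -1), 1 oxalato (C2O4, -2), 1 isothiocyanato (NCS, -1), 1 aqua (H2O, neutral). Ligand charge sum = -4.
With Ti in oxidation state +4, the complex ion is [Ti...].

[Ti(C2O4)(gly)(H2O)(NCS)]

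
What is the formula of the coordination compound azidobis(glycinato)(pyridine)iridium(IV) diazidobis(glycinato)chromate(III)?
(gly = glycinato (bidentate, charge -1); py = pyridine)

Cation [Ir…]: ligand charges -3, Ir(IV) ⇒ ion charge 1+.
Anion [Cr…]: ligand charges -4, Cr(III) ⇒ ion charge 1−.

[Ir(gly)2(N3)(py)][Cr(gly)2(N3)2]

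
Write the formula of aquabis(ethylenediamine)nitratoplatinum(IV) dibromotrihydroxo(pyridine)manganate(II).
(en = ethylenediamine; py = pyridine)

[Pt(en)2(H2O)(NO3)][MnBr2(OH)3(py)]

Cation [Pt…]: ligand charges -1, Pt(IV) ⇒ ion charge 3+.
Anion [Mn…]: ligand charges -5, Mn(II) ⇒ ion charge 3−.
One 3+ cation balances one 3− anion.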